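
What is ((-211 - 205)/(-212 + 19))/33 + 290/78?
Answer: 313243/82797 ≈ 3.7833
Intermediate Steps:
((-211 - 205)/(-212 + 19))/33 + 290/78 = -416/(-193)*(1/33) + 290*(1/78) = -416*(-1/193)*(1/33) + 145/39 = (416/193)*(1/33) + 145/39 = 416/6369 + 145/39 = 313243/82797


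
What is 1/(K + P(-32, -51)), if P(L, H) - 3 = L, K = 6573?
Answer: 1/6544 ≈ 0.00015281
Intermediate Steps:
P(L, H) = 3 + L
1/(K + P(-32, -51)) = 1/(6573 + (3 - 32)) = 1/(6573 - 29) = 1/6544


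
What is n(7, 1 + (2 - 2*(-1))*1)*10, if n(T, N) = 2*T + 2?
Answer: 160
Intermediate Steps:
n(T, N) = 2 + 2*T
n(7, 1 + (2 - 2*(-1))*1)*10 = (2 + 2*7)*10 = (2 + 14)*10 = 16*10 = 160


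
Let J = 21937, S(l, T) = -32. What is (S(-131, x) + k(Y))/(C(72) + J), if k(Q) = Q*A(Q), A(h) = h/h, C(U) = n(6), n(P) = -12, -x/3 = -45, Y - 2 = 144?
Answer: 114/21925 ≈ 0.0051995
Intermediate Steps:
Y = 146 (Y = 2 + 144 = 146)
x = 135 (x = -3*(-45) = 135)
C(U) = -12
A(h) = 1
k(Q) = Q (k(Q) = Q*1 = Q)
(S(-131, x) + k(Y))/(C(72) + J) = (-32 + 146)/(-12 + 21937) = 114/21925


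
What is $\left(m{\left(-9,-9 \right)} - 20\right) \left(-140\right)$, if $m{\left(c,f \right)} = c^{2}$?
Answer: $-8540$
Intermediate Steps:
$\left(m{\left(-9,-9 \right)} - 20\right) \left(-140\right) = \left(\left(-9\right)^{2} - 20\right) \left(-140\right) = \left(81 - 20\right) \left(-140\right) = 61 \left(-140\right) = -8540$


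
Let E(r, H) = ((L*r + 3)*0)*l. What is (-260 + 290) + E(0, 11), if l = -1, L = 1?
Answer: 30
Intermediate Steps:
E(r, H) = 0 (E(r, H) = ((1*r + 3)*0)*(-1) = ((r + 3)*0)*(-1) = ((3 + r)*0)*(-1) = 0*(-1) = 0)
(-260 + 290) + E(0, 11) = (-260 + 290) + 0 = 30 + 0 = 30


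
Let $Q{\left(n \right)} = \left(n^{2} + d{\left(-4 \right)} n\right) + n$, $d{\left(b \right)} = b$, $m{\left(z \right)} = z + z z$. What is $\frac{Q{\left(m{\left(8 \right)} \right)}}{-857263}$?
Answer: $- \frac{4968}{857263} \approx -0.0057952$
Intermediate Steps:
$m{\left(z \right)} = z + z^{2}$
$Q{\left(n \right)} = n^{2} - 3 n$ ($Q{\left(n \right)} = \left(n^{2} - 4 n\right) + n = n^{2} - 3 n$)
$\frac{Q{\left(m{\left(8 \right)} \right)}}{-857263} = \frac{8 \left(1 + 8\right) \left(-3 + 8 \left(1 + 8\right)\right)}{-857263} = 8 \cdot 9 \left(-3 + 8 \cdot 9\right) \left(- \frac{1}{857263}\right) = 72 \left(-3 + 72\right) \left(- \frac{1}{857263}\right) = 72 \cdot 69 \left(- \frac{1}{857263}\right) = 4968 \left(- \frac{1}{857263}\right) = - \frac{4968}{857263}$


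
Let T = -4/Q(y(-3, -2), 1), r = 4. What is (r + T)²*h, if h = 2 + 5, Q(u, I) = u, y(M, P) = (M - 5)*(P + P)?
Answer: 6727/64 ≈ 105.11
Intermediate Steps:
y(M, P) = 2*P*(-5 + M) (y(M, P) = (-5 + M)*(2*P) = 2*P*(-5 + M))
T = -⅛ (T = -4*(-1/(4*(-5 - 3))) = -4/(2*(-2)*(-8)) = -4/32 = -4*1/32 = -⅛ ≈ -0.12500)
h = 7
(r + T)²*h = (4 - ⅛)²*7 = (31/8)²*7 = (961/64)*7 = 6727/64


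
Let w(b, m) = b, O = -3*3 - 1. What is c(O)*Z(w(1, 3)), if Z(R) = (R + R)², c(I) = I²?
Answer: 400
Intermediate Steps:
O = -10 (O = -9 - 1 = -10)
Z(R) = 4*R² (Z(R) = (2*R)² = 4*R²)
c(O)*Z(w(1, 3)) = (-10)²*(4*1²) = 100*(4*1) = 100*4 = 400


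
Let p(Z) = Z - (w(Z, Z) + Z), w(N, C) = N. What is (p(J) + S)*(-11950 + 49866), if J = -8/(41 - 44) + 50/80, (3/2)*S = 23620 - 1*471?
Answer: 1170040365/2 ≈ 5.8502e+8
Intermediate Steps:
S = 46298/3 (S = 2*(23620 - 1*471)/3 = 2*(23620 - 471)/3 = (2/3)*23149 = 46298/3 ≈ 15433.)
J = 79/24 (J = -8/(-3) + 50*(1/80) = -8*(-1/3) + 5/8 = 8/3 + 5/8 = 79/24 ≈ 3.2917)
p(Z) = -Z (p(Z) = Z - (Z + Z) = Z - 2*Z = -Z)
(p(J) + S)*(-11950 + 49866) = (-1*79/24 + 46298/3)*(-11950 + 49866) = (-79/24 + 46298/3)*37916 = (123435/8)*37916 = 1170040365/2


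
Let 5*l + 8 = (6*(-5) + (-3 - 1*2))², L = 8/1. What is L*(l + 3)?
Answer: 9856/5 ≈ 1971.2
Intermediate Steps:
L = 8 (L = 8*1 = 8)
l = 1217/5 (l = -8/5 + (6*(-5) + (-3 - 1*2))²/5 = -8/5 + (-30 + (-3 - 2))²/5 = -8/5 + (-30 - 5)²/5 = -8/5 + (⅕)*(-35)² = -8/5 + (⅕)*1225 = -8/5 + 245 = 1217/5 ≈ 243.40)
L*(l + 3) = 8*(1217/5 + 3) = 8*(1232/5) = 9856/5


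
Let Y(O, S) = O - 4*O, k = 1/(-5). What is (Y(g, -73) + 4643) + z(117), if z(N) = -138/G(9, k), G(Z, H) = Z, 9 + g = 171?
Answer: 12425/3 ≈ 4141.7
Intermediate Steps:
g = 162 (g = -9 + 171 = 162)
k = -1/5 ≈ -0.20000
Y(O, S) = -3*O
z(N) = -46/3 (z(N) = -138/9 = -138*1/9 = -46/3)
(Y(g, -73) + 4643) + z(117) = (-3*162 + 4643) - 46/3 = (-486 + 4643) - 46/3 = 4157 - 46/3 = 12425/3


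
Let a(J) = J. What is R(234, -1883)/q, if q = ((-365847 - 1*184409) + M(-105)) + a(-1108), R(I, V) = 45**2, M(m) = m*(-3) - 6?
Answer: -135/36737 ≈ -0.0036748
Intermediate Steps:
M(m) = -6 - 3*m (M(m) = -3*m - 6 = -6 - 3*m)
R(I, V) = 2025
q = -551055 (q = ((-365847 - 1*184409) + (-6 - 3*(-105))) - 1108 = ((-365847 - 184409) + (-6 + 315)) - 1108 = (-550256 + 309) - 1108 = -549947 - 1108 = -551055)
R(234, -1883)/q = 2025/(-551055) = 2025*(-1/551055) = -135/36737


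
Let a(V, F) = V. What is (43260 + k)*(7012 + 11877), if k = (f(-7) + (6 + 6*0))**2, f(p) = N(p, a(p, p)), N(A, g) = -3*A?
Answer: 830908221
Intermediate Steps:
f(p) = -3*p
k = 729 (k = (-3*(-7) + (6 + 6*0))**2 = (21 + (6 + 0))**2 = (21 + 6)**2 = 27**2 = 729)
(43260 + k)*(7012 + 11877) = (43260 + 729)*(7012 + 11877) = 43989*18889 = 830908221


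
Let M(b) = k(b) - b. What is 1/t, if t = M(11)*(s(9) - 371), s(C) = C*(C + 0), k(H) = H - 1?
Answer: 1/290 ≈ 0.0034483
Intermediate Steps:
k(H) = -1 + H
M(b) = -1 (M(b) = (-1 + b) - b = -1)
s(C) = C² (s(C) = C*C = C²)
t = 290 (t = -(9² - 371) = -(81 - 371) = -1*(-290) = 290)
1/t = 1/290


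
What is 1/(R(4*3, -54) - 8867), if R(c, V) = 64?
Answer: -1/8803 ≈ -0.00011360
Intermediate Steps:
1/(R(4*3, -54) - 8867) = 1/(64 - 8867) = 1/(-8803) = -1/8803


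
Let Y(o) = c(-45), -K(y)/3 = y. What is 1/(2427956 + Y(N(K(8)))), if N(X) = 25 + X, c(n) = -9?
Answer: 1/2427947 ≈ 4.1187e-7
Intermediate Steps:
K(y) = -3*y
Y(o) = -9
1/(2427956 + Y(N(K(8)))) = 1/(2427956 - 9) = 1/2427947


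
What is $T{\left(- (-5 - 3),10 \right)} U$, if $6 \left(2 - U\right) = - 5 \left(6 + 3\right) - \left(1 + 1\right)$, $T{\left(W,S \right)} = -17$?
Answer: $- \frac{1003}{6} \approx -167.17$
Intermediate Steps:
$U = \frac{59}{6}$ ($U = 2 - \frac{- 5 \left(6 + 3\right) - \left(1 + 1\right)}{6} = 2 - \frac{\left(-5\right) 9 - 2}{6} = 2 - \frac{-45 - 2}{6} = 2 - - \frac{47}{6} = 2 + \frac{47}{6} = \frac{59}{6} \approx 9.8333$)
$T{\left(- (-5 - 3),10 \right)} U = \left(-17\right) \frac{59}{6} = - \frac{1003}{6}$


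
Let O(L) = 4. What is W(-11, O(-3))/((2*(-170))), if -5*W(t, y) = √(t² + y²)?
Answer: √137/1700 ≈ 0.0068851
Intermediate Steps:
W(t, y) = -√(t² + y²)/5
W(-11, O(-3))/((2*(-170))) = (-√((-11)² + 4²)/5)/((2*(-170))) = -√(121 + 16)/5/(-340) = -√137/5*(-1/340) = √137/1700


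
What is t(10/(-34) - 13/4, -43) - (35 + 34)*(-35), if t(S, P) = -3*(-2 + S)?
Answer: 165351/68 ≈ 2431.6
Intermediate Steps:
t(S, P) = 6 - 3*S
t(10/(-34) - 13/4, -43) - (35 + 34)*(-35) = (6 - 3*(10/(-34) - 13/4)) - (35 + 34)*(-35) = (6 - 3*(10*(-1/34) - 13*1/4)) - 69*(-35) = (6 - 3*(-5/17 - 13/4)) - 1*(-2415) = (6 - 3*(-241/68)) + 2415 = (6 + 723/68) + 2415 = 1131/68 + 2415 = 165351/68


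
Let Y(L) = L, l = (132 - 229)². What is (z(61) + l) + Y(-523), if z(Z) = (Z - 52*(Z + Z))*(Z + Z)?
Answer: -757640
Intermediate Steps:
l = 9409 (l = (-97)² = 9409)
z(Z) = -206*Z² (z(Z) = (Z - 104*Z)*(2*Z) = (-103*Z)*(2*Z) = -206*Z²)
(z(61) + l) + Y(-523) = (-206*61² + 9409) - 523 = (-206*3721 + 9409) - 523 = (-766526 + 9409) - 523 = -757117 - 523 = -757640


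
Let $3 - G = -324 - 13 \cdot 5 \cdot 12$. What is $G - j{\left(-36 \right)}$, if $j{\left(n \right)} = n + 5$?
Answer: $1138$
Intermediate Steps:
$j{\left(n \right)} = 5 + n$
$G = 1107$ ($G = 3 - \left(-324 - 13 \cdot 5 \cdot 12\right) = 3 - \left(-324 - 65 \cdot 12\right) = 3 - \left(-324 - 780\right) = 3 - -1104 = 3 + 1104 = 1107$)
$G - j{\left(-36 \right)} = 1107 - \left(5 - 36\right) = 1107 - -31 = 1107 + 31 = 1138$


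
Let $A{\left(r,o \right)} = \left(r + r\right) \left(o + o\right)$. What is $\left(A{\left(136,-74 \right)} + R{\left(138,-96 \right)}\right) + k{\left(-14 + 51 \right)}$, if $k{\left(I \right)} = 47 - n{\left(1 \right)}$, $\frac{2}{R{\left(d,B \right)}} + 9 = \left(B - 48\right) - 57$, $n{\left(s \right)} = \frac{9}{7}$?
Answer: $- \frac{4222081}{105} \approx -40210.0$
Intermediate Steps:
$n{\left(s \right)} = \frac{9}{7}$ ($n{\left(s \right)} = 9 \cdot \frac{1}{7} = \frac{9}{7}$)
$A{\left(r,o \right)} = 4 o r$ ($A{\left(r,o \right)} = 2 r 2 o = 4 o r$)
$R{\left(d,B \right)} = \frac{2}{-114 + B}$ ($R{\left(d,B \right)} = \frac{2}{-9 + \left(\left(B - 48\right) - 57\right)} = \frac{2}{-9 + \left(\left(-48 + B\right) - 57\right)} = \frac{2}{-9 + \left(-105 + B\right)} = \frac{2}{-114 + B}$)
$k{\left(I \right)} = \frac{320}{7}$ ($k{\left(I \right)} = 47 - \frac{9}{7} = \frac{320}{7}$)
$\left(A{\left(136,-74 \right)} + R{\left(138,-96 \right)}\right) + k{\left(-14 + 51 \right)} = \left(4 \left(-74\right) 136 + \frac{2}{-114 - 96}\right) + \frac{320}{7} = \left(-40256 + \frac{2}{-210}\right) + \frac{320}{7} = \left(-40256 + 2 \left(- \frac{1}{210}\right)\right) + \frac{320}{7} = \left(-40256 - \frac{1}{105}\right) + \frac{320}{7} = - \frac{4226881}{105} + \frac{320}{7} = - \frac{4222081}{105}$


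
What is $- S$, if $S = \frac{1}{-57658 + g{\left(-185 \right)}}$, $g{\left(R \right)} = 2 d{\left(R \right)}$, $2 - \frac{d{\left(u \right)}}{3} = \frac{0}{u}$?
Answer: $\frac{1}{57646} \approx 1.7347 \cdot 10^{-5}$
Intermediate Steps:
$d{\left(u \right)} = 6$ ($d{\left(u \right)} = 6 - 3 \frac{0}{u} = 6 - 0 = 6 + 0 = 6$)
$g{\left(R \right)} = 12$ ($g{\left(R \right)} = 2 \cdot 6 = 12$)
$S = - \frac{1}{57646}$ ($S = \frac{1}{-57658 + 12} = \frac{1}{-57646} = - \frac{1}{57646} \approx -1.7347 \cdot 10^{-5}$)
$- S = \left(-1\right) \left(- \frac{1}{57646}\right) = \frac{1}{57646}$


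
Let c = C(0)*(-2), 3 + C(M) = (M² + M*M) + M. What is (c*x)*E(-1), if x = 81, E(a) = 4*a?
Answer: -1944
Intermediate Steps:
C(M) = -3 + M + 2*M² (C(M) = -3 + ((M² + M*M) + M) = -3 + ((M² + M²) + M) = -3 + (2*M² + M) = -3 + (M + 2*M²) = -3 + M + 2*M²)
c = 6 (c = (-3 + 0 + 2*0²)*(-2) = (-3 + 0 + 2*0)*(-2) = (-3 + 0 + 0)*(-2) = -3*(-2) = 6)
(c*x)*E(-1) = (6*81)*(4*(-1)) = 486*(-4) = -1944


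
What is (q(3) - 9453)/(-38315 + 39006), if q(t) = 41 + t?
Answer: -9409/691 ≈ -13.617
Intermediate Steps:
(q(3) - 9453)/(-38315 + 39006) = ((41 + 3) - 9453)/(-38315 + 39006) = (44 - 9453)/691 = -9409*1/691 = -9409/691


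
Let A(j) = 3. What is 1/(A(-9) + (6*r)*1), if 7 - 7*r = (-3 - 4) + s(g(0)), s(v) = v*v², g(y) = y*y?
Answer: 1/15 ≈ 0.066667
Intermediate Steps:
g(y) = y²
s(v) = v³
r = 2 (r = 1 - ((-3 - 4) + (0²)³)/7 = 1 - (-7 + 0³)/7 = 1 - (-7 + 0)/7 = 1 - ⅐*(-7) = 1 + 1 = 2)
1/(A(-9) + (6*r)*1) = 1/(3 + (6*2)*1) = 1/(3 + 12*1) = 1/(3 + 12) = 1/15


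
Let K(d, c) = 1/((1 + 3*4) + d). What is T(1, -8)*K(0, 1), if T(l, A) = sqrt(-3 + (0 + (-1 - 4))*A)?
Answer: sqrt(37)/13 ≈ 0.46791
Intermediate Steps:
T(l, A) = sqrt(-3 - 5*A) (T(l, A) = sqrt(-3 + (0 - 5)*A) = sqrt(-3 - 5*A))
K(d, c) = 1/(13 + d) (K(d, c) = 1/((1 + 12) + d) = 1/(13 + d))
T(1, -8)*K(0, 1) = sqrt(-3 - 5*(-8))/(13 + 0) = sqrt(-3 + 40)/13 = sqrt(37)*(1/13) = sqrt(37)/13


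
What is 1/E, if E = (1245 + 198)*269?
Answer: 1/388167 ≈ 2.5762e-6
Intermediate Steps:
E = 388167 (E = 1443*269 = 388167)
1/E = 1/388167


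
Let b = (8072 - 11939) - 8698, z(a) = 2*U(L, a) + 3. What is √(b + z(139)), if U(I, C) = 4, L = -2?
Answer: I*√12554 ≈ 112.04*I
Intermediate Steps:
z(a) = 11 (z(a) = 2*4 + 3 = 8 + 3 = 11)
b = -12565 (b = -3867 - 8698 = -12565)
√(b + z(139)) = √(-12565 + 11) = √(-12554) = I*√12554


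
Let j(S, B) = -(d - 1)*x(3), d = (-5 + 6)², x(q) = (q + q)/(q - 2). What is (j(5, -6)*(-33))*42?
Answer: 0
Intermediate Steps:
x(q) = 2*q/(-2 + q) (x(q) = (2*q)/(-2 + q) = 2*q/(-2 + q))
d = 1 (d = 1² = 1)
j(S, B) = 0 (j(S, B) = -(1 - 1)*2*3/(-2 + 3) = -0*2*3/1 = -0*2*3*1 = -0*6 = -1*0 = 0)
(j(5, -6)*(-33))*42 = (0*(-33))*42 = 0*42 = 0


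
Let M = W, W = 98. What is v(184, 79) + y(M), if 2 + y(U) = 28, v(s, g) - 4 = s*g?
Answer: 14566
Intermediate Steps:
v(s, g) = 4 + g*s (v(s, g) = 4 + s*g = 4 + g*s)
M = 98
y(U) = 26 (y(U) = -2 + 28 = 26)
v(184, 79) + y(M) = (4 + 79*184) + 26 = (4 + 14536) + 26 = 14540 + 26 = 14566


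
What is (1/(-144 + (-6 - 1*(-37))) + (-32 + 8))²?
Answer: 7360369/12769 ≈ 576.42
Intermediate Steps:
(1/(-144 + (-6 - 1*(-37))) + (-32 + 8))² = (1/(-144 + (-6 + 37)) - 24)² = (1/(-144 + 31) - 24)² = (1/(-113) - 24)² = (-1/113 - 24)² = (-2713/113)² = 7360369/12769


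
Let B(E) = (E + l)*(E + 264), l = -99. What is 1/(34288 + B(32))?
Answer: 1/14456 ≈ 6.9175e-5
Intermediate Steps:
B(E) = (-99 + E)*(264 + E) (B(E) = (E - 99)*(E + 264) = (-99 + E)*(264 + E))
1/(34288 + B(32)) = 1/(34288 + (-26136 + 32² + 165*32)) = 1/(34288 + (-26136 + 1024 + 5280)) = 1/(34288 - 19832) = 1/14456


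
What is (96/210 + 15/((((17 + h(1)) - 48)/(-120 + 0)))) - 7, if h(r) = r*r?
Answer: 1871/35 ≈ 53.457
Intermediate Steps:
h(r) = r**2
(96/210 + 15/((((17 + h(1)) - 48)/(-120 + 0)))) - 7 = (96/210 + 15/((((17 + 1**2) - 48)/(-120 + 0)))) - 7 = (96*(1/210) + 15/((((17 + 1) - 48)/(-120)))) - 7 = (16/35 + 15/(((18 - 48)*(-1/120)))) - 7 = (16/35 + 15/((-30*(-1/120)))) - 7 = (16/35 + 15/(1/4)) - 7 = (16/35 + 15*4) - 7 = (16/35 + 60) - 7 = 2116/35 - 7 = 1871/35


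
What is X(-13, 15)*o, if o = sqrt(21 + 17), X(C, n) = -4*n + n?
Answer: -45*sqrt(38) ≈ -277.40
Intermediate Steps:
X(C, n) = -3*n
o = sqrt(38) ≈ 6.1644
X(-13, 15)*o = (-3*15)*sqrt(38) = -45*sqrt(38)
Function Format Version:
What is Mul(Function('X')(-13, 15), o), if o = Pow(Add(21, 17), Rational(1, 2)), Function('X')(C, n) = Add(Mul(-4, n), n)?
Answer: Mul(-45, Pow(38, Rational(1, 2))) ≈ -277.40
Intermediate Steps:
Function('X')(C, n) = Mul(-3, n)
o = Pow(38, Rational(1, 2)) ≈ 6.1644
Mul(Function('X')(-13, 15), o) = Mul(Mul(-3, 15), Pow(38, Rational(1, 2))) = Mul(-45, Pow(38, Rational(1, 2)))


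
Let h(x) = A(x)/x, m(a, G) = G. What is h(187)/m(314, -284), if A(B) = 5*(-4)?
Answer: 5/13277 ≈ 0.00037659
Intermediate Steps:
A(B) = -20
h(x) = -20/x
h(187)/m(314, -284) = -20/187/(-284) = -20*1/187*(-1/284) = -20/187*(-1/284) = 5/13277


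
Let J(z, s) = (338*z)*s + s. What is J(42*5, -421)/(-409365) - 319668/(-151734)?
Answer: 70683760069/941130135 ≈ 75.105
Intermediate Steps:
J(z, s) = s + 338*s*z (J(z, s) = 338*s*z + s = s + 338*s*z)
J(42*5, -421)/(-409365) - 319668/(-151734) = -421*(1 + 338*(42*5))/(-409365) - 319668/(-151734) = -421*(1 + 338*210)*(-1/409365) - 319668*(-1/151734) = -421*(1 + 70980)*(-1/409365) + 53278/25289 = -421*70981*(-1/409365) + 53278/25289 = -29883001*(-1/409365) + 53278/25289 = 29883001/409365 + 53278/25289 = 70683760069/941130135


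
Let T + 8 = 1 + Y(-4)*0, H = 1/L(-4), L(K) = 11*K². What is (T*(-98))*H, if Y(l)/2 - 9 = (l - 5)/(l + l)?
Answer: 343/88 ≈ 3.8977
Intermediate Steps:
Y(l) = 18 + (-5 + l)/l (Y(l) = 18 + 2*((l - 5)/(l + l)) = 18 + 2*((-5 + l)/((2*l))) = 18 + 2*((-5 + l)*(1/(2*l))) = 18 + 2*((-5 + l)/(2*l)) = 18 + (-5 + l)/l)
H = 1/176 (H = 1/(11*(-4)²) = 1/(11*16) = 1/176 ≈ 0.0056818)
T = -7 (T = -8 + (1 + (19 - 5/(-4))*0) = -8 + (1 + (19 - 5*(-¼))*0) = -8 + (1 + (19 + 5/4)*0) = -8 + (1 + (81/4)*0) = -8 + (1 + 0) = -8 + 1 = -7)
(T*(-98))*H = -7*(-98)*(1/176) = 686*(1/176) = 343/88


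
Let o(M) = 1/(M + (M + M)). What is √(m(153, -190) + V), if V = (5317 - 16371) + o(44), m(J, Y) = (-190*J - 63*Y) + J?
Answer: I*√121972323/66 ≈ 167.33*I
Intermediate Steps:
o(M) = 1/(3*M) (o(M) = 1/(M + 2*M) = 1/(3*M))
m(J, Y) = -189*J - 63*Y
V = -1459127/132 (V = (5317 - 16371) + (⅓)/44 = -11054 + (⅓)*(1/44) = -11054 + 1/132 = -1459127/132 ≈ -11054.)
√(m(153, -190) + V) = √((-189*153 - 63*(-190)) - 1459127/132) = √((-28917 + 11970) - 1459127/132) = √(-16947 - 1459127/132) = √(-3696131/132) = I*√121972323/66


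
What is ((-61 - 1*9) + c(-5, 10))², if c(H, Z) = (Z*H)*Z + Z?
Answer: 313600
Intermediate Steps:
c(H, Z) = Z + H*Z² (c(H, Z) = (H*Z)*Z + Z = H*Z² + Z = Z + H*Z²)
((-61 - 1*9) + c(-5, 10))² = ((-61 - 1*9) + 10*(1 - 5*10))² = ((-61 - 9) + 10*(1 - 50))² = (-70 + 10*(-49))² = (-70 - 490)² = (-560)² = 313600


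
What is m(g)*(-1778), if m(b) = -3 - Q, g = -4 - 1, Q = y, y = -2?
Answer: 1778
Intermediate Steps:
Q = -2
g = -5
m(b) = -1 (m(b) = -3 - 1*(-2) = -3 + 2 = -1)
m(g)*(-1778) = -1*(-1778) = 1778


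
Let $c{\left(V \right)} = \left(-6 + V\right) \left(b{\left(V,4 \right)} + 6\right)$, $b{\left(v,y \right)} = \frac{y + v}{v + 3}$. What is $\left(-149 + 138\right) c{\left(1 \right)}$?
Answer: $\frac{1595}{4} \approx 398.75$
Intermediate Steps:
$b{\left(v,y \right)} = \frac{v + y}{3 + v}$
$c{\left(V \right)} = \left(-6 + V\right) \left(6 + \frac{4 + V}{3 + V}\right)$ ($c{\left(V \right)} = \left(-6 + V\right) \left(\frac{V + 4}{3 + V} + 6\right) = \left(-6 + V\right) \left(\frac{4 + V}{3 + V} + 6\right) = \left(-6 + V\right) \left(6 + \frac{4 + V}{3 + V}\right)$)
$\left(-149 + 138\right) c{\left(1 \right)} = \left(-149 + 138\right) \frac{-132 - 20 + 7 \cdot 1^{2}}{3 + 1} = - 11 \frac{-132 - 20 + 7 \cdot 1}{4} = - 11 \frac{-132 - 20 + 7}{4} = - 11 \cdot \frac{1}{4} \left(-145\right) = \left(-11\right) \left(- \frac{145}{4}\right) = \frac{1595}{4}$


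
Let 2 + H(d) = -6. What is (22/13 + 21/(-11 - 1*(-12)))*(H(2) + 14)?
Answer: 1770/13 ≈ 136.15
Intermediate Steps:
H(d) = -8 (H(d) = -2 - 6 = -8)
(22/13 + 21/(-11 - 1*(-12)))*(H(2) + 14) = (22/13 + 21/(-11 - 1*(-12)))*(-8 + 14) = (22*(1/13) + 21/(-11 + 12))*6 = (22/13 + 21/1)*6 = (22/13 + 21*1)*6 = (22/13 + 21)*6 = (295/13)*6 = 1770/13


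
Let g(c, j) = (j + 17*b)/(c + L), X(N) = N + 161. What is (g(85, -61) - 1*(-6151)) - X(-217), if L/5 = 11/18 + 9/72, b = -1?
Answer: 39626079/6385 ≈ 6206.1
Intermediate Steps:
L = 265/72 (L = 5*(11/18 + 9/72) = 5*(11*(1/18) + 9*(1/72)) = 5*(11/18 + ⅛) = 5*(53/72) = 265/72 ≈ 3.6806)
X(N) = 161 + N
g(c, j) = (-17 + j)/(265/72 + c) (g(c, j) = (j + 17*(-1))/(c + 265/72) = (j - 17)/(265/72 + c) = (-17 + j)/(265/72 + c))
(g(85, -61) - 1*(-6151)) - X(-217) = (72*(-17 - 61)/(265 + 72*85) - 1*(-6151)) - (161 - 217) = (72*(-78)/(265 + 6120) + 6151) - 1*(-56) = (72*(-78)/6385 + 6151) + 56 = (72*(1/6385)*(-78) + 6151) + 56 = (-5616/6385 + 6151) + 56 = 39268519/6385 + 56 = 39626079/6385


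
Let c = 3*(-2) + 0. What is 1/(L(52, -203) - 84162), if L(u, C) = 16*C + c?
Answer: -1/87416 ≈ -1.1440e-5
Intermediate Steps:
c = -6 (c = -6 + 0 = -6)
L(u, C) = -6 + 16*C (L(u, C) = 16*C - 6 = -6 + 16*C)
1/(L(52, -203) - 84162) = 1/((-6 + 16*(-203)) - 84162) = 1/((-6 - 3248) - 84162) = 1/(-3254 - 84162) = 1/(-87416) = -1/87416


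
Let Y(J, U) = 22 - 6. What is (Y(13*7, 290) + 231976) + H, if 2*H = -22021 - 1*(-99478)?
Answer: 541441/2 ≈ 2.7072e+5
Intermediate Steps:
Y(J, U) = 16
H = 77457/2 (H = (-22021 - 1*(-99478))/2 = (-22021 + 99478)/2 = (1/2)*77457 = 77457/2 ≈ 38729.)
(Y(13*7, 290) + 231976) + H = (16 + 231976) + 77457/2 = 231992 + 77457/2 = 541441/2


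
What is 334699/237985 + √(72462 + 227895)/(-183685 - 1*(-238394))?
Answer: 334699/237985 + 3*√33373/54709 ≈ 1.4164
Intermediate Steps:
334699/237985 + √(72462 + 227895)/(-183685 - 1*(-238394)) = 334699*(1/237985) + √300357/(-183685 + 238394) = 334699/237985 + (3*√33373)/54709 = 334699/237985 + (3*√33373)*(1/54709) = 334699/237985 + 3*√33373/54709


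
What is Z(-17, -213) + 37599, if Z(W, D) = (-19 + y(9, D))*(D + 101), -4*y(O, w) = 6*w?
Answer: 3943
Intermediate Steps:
y(O, w) = -3*w/2
Z(W, D) = (-19 - 3*D/2)*(101 + D) (Z(W, D) = (-19 - 3*D/2)*(D + 101) = (-19 - 3*D/2)*(101 + D))
Z(-17, -213) + 37599 = (-1919 - 341/2*(-213) - 3/2*(-213)²) + 37599 = (-1919 + 72633/2 - 3/2*45369) + 37599 = (-1919 + 72633/2 - 136107/2) + 37599 = -33656 + 37599 = 3943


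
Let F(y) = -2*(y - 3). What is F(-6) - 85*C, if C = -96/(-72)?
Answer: -286/3 ≈ -95.333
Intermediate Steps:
F(y) = 6 - 2*y (F(y) = -2*(-3 + y) = 6 - 2*y)
C = 4/3 (C = -96*(-1/72) = 4/3 ≈ 1.3333)
F(-6) - 85*C = (6 - 2*(-6)) - 85*4/3 = (6 + 12) - 340/3 = 18 - 340/3 = -286/3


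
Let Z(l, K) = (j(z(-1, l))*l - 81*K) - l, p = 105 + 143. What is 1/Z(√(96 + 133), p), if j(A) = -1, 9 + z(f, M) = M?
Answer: -5022/100881707 + √229/201763414 ≈ -4.9706e-5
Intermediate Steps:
z(f, M) = -9 + M
p = 248
Z(l, K) = -81*K - 2*l (Z(l, K) = (-l - 81*K) - l = -81*K - 2*l)
1/Z(√(96 + 133), p) = 1/(-81*248 - 2*√(96 + 133)) = 1/(-20088 - 2*√229)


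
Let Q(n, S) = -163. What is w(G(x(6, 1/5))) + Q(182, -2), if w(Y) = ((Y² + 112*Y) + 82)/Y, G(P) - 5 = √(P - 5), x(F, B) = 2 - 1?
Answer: -924/29 - 106*I/29 ≈ -31.862 - 3.6552*I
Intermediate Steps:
x(F, B) = 1
G(P) = 5 + √(-5 + P) (G(P) = 5 + √(P - 5) = 5 + √(-5 + P))
w(Y) = (82 + Y² + 112*Y)/Y
w(G(x(6, 1/5))) + Q(182, -2) = (112 + (5 + √(-5 + 1)) + 82/(5 + √(-5 + 1))) - 163 = (112 + (5 + √(-4)) + 82/(5 + √(-4))) - 163 = (112 + (5 + 2*I) + 82/(5 + 2*I)) - 163 = (112 + (5 + 2*I) + 82*((5 - 2*I)/29)) - 163 = (112 + (5 + 2*I) + 82*(5 - 2*I)/29) - 163 = (117 + 2*I + 82*(5 - 2*I)/29) - 163 = -46 + 2*I + 82*(5 - 2*I)/29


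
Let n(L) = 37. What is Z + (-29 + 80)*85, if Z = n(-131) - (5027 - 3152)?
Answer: 2497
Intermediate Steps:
Z = -1838 (Z = 37 - (5027 - 3152) = 37 - 1*1875 = 37 - 1875 = -1838)
Z + (-29 + 80)*85 = -1838 + (-29 + 80)*85 = -1838 + 51*85 = -1838 + 4335 = 2497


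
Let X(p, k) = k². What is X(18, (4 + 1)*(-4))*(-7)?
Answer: -2800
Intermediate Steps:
X(18, (4 + 1)*(-4))*(-7) = ((4 + 1)*(-4))²*(-7) = (5*(-4))²*(-7) = (-20)²*(-7) = 400*(-7) = -2800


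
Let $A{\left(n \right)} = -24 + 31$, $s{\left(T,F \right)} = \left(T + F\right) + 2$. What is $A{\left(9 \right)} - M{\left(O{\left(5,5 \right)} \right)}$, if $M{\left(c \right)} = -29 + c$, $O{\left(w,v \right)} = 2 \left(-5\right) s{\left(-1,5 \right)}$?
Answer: $96$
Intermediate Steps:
$s{\left(T,F \right)} = 2 + F + T$ ($s{\left(T,F \right)} = \left(F + T\right) + 2 = 2 + F + T$)
$O{\left(w,v \right)} = -60$ ($O{\left(w,v \right)} = 2 \left(-5\right) \left(2 + 5 - 1\right) = \left(-10\right) 6 = -60$)
$A{\left(n \right)} = 7$
$A{\left(9 \right)} - M{\left(O{\left(5,5 \right)} \right)} = 7 - \left(-29 - 60\right) = 7 - -89 = 7 + 89 = 96$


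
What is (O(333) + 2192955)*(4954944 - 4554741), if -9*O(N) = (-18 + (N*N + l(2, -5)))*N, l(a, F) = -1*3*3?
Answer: -763963114617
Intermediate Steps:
l(a, F) = -9 (l(a, F) = -3*3 = -9)
O(N) = -N*(-27 + N**2)/9 (O(N) = -(-18 + (N*N - 9))*N/9 = -(-18 + (N**2 - 9))*N/9 = -(-18 + (-9 + N**2))*N/9 = -(-27 + N**2)*N/9 = -N*(-27 + N**2)/9)
(O(333) + 2192955)*(4954944 - 4554741) = ((1/9)*333*(27 - 1*333**2) + 2192955)*(4954944 - 4554741) = ((1/9)*333*(27 - 1*110889) + 2192955)*400203 = ((1/9)*333*(27 - 110889) + 2192955)*400203 = ((1/9)*333*(-110862) + 2192955)*400203 = (-4101894 + 2192955)*400203 = -1908939*400203 = -763963114617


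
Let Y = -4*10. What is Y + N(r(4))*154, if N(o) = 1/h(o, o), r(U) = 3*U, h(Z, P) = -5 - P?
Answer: -834/17 ≈ -49.059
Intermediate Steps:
N(o) = 1/(-5 - o)
Y = -40
Y + N(r(4))*154 = -40 - 1/(5 + 3*4)*154 = -40 - 1/(5 + 12)*154 = -40 - 1/17*154 = -40 - 154/17 = -834/17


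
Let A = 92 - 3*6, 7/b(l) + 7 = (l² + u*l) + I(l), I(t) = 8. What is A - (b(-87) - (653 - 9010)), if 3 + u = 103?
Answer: -9359783/1130 ≈ -8283.0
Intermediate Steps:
u = 100 (u = -3 + 103 = 100)
b(l) = 7/(1 + l² + 100*l) (b(l) = 7/(-7 + ((l² + 100*l) + 8)) = 7/(-7 + (8 + l² + 100*l)) = 7/(1 + l² + 100*l))
A = 74 (A = 92 - 18 = 74)
A - (b(-87) - (653 - 9010)) = 74 - (7/(1 + (-87)² + 100*(-87)) - (653 - 9010)) = 74 - (7/(1 + 7569 - 8700) - 1*(-8357)) = 74 - (7/(-1130) + 8357) = 74 - (7*(-1/1130) + 8357) = 74 - (-7/1130 + 8357) = 74 - 1*9443403/1130 = 74 - 9443403/1130 = -9359783/1130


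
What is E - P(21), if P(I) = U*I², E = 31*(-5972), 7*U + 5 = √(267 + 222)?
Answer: -184817 - 63*√489 ≈ -1.8621e+5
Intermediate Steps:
U = -5/7 + √489/7 (U = -5/7 + √(267 + 222)/7 = -5/7 + √489/7 ≈ 2.4448)
E = -185132
P(I) = I²*(-5/7 + √489/7) (P(I) = (-5/7 + √489/7)*I² = I²*(-5/7 + √489/7))
E - P(21) = -185132 - 21²*(-5 + √489)/7 = -185132 - 441*(-5 + √489)/7 = -185132 - (-315 + 63*√489) = -185132 + (315 - 63*√489) = -184817 - 63*√489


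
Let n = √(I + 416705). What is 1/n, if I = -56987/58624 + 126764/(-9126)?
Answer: 624*√76576563875011857/111465158478911 ≈ 0.0015491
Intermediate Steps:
I = -3975738049/267501312 (I = -56987*1/58624 + 126764*(-1/9126) = -56987/58624 - 63382/4563 = -3975738049/267501312 ≈ -14.863)
n = √76576563875011857/428688 (n = √(-3975738049/267501312 + 416705) = √(111465158478911/267501312) = √76576563875011857/428688 ≈ 645.52)
1/n = 1/(√76576563875011857/428688) = 624*√76576563875011857/111465158478911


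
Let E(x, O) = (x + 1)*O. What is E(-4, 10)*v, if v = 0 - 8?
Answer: 240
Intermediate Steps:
E(x, O) = O*(1 + x) (E(x, O) = (1 + x)*O = O*(1 + x))
v = -8
E(-4, 10)*v = (10*(1 - 4))*(-8) = (10*(-3))*(-8) = -30*(-8) = 240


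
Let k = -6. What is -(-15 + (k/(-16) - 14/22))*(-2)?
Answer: -1343/44 ≈ -30.523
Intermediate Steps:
-(-15 + (k/(-16) - 14/22))*(-2) = -(-15 + (-6/(-16) - 14/22))*(-2) = -(-15 + (-6*(-1/16) - 14*1/22))*(-2) = -(-15 + (3/8 - 7/11))*(-2) = -(-15 - 23/88)*(-2) = -(-1343)*(-2)/88 = -1*1343/44 = -1343/44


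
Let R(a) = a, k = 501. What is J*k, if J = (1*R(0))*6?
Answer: 0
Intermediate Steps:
J = 0 (J = (1*0)*6 = 0*6 = 0)
J*k = 0*501 = 0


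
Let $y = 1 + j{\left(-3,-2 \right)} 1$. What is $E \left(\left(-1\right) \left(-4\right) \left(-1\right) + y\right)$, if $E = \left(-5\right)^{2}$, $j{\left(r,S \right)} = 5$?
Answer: $50$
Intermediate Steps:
$y = 6$ ($y = 1 + 5 \cdot 1 = 1 + 5 = 6$)
$E = 25$
$E \left(\left(-1\right) \left(-4\right) \left(-1\right) + y\right) = 25 \left(\left(-1\right) \left(-4\right) \left(-1\right) + 6\right) = 25 \left(4 \left(-1\right) + 6\right) = 25 \left(-4 + 6\right) = 25 \cdot 2 = 50$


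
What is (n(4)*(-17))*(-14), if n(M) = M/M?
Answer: 238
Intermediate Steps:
n(M) = 1
(n(4)*(-17))*(-14) = (1*(-17))*(-14) = -17*(-14) = 238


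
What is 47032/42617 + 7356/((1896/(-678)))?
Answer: -8852395391/3366743 ≈ -2629.4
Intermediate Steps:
47032/42617 + 7356/((1896/(-678))) = 47032*(1/42617) + 7356/((1896*(-1/678))) = 47032/42617 + 7356/(-316/113) = 47032/42617 + 7356*(-113/316) = 47032/42617 - 207807/79 = -8852395391/3366743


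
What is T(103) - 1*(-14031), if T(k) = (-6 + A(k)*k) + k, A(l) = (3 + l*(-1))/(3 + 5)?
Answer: 25681/2 ≈ 12841.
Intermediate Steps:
A(l) = 3/8 - l/8 (A(l) = (3 - l)/8 = (3 - l)*(⅛) = 3/8 - l/8)
T(k) = -6 + k + k*(3/8 - k/8) (T(k) = (-6 + (3/8 - k/8)*k) + k = (-6 + k*(3/8 - k/8)) + k = -6 + k + k*(3/8 - k/8))
T(103) - 1*(-14031) = (-6 - ⅛*103² + (11/8)*103) - 1*(-14031) = (-6 - ⅛*10609 + 1133/8) + 14031 = (-6 - 10609/8 + 1133/8) + 14031 = -2381/2 + 14031 = 25681/2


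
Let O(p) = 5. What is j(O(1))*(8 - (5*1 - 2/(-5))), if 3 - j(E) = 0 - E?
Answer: 104/5 ≈ 20.800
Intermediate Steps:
j(E) = 3 + E (j(E) = 3 - (0 - E) = 3 - (-1)*E = 3 + E)
j(O(1))*(8 - (5*1 - 2/(-5))) = (3 + 5)*(8 - (5*1 - 2/(-5))) = 8*(8 - (5 - 2*(-⅕))) = 8*(8 - (5 + ⅖)) = 8*(8 - 1*27/5) = 8*(8 - 27/5) = 8*(13/5) = 104/5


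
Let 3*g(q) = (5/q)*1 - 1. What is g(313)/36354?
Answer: -154/17068203 ≈ -9.0226e-6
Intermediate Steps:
g(q) = -1/3 + 5/(3*q) (g(q) = ((5/q)*1 - 1)/3 = (5/q - 1)/3 = (-1 + 5/q)/3 = -1/3 + 5/(3*q))
g(313)/36354 = ((1/3)*(5 - 1*313)/313)/36354 = ((1/3)*(1/313)*(5 - 313))*(1/36354) = ((1/3)*(1/313)*(-308))*(1/36354) = -308/939*1/36354 = -154/17068203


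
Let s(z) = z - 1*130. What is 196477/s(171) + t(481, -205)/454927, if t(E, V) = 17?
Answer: 89382692876/18652007 ≈ 4792.1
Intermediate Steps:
s(z) = -130 + z (s(z) = z - 130 = -130 + z)
196477/s(171) + t(481, -205)/454927 = 196477/(-130 + 171) + 17/454927 = 196477/41 + 17*(1/454927) = 196477*(1/41) + 17/454927 = 196477/41 + 17/454927 = 89382692876/18652007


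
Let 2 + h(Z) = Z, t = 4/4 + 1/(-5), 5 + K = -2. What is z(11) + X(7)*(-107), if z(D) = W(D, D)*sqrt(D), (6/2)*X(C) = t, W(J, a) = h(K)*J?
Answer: -428/15 - 99*sqrt(11) ≈ -356.88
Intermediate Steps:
K = -7 (K = -5 - 2 = -7)
t = 4/5 (t = 4*(1/4) + 1*(-1/5) = 1 - 1/5 = 4/5 ≈ 0.80000)
h(Z) = -2 + Z
W(J, a) = -9*J (W(J, a) = (-2 - 7)*J = -9*J)
X(C) = 4/15 (X(C) = (1/3)*(4/5) = 4/15)
z(D) = -9*D**(3/2) (z(D) = (-9*D)*sqrt(D) = -9*D**(3/2))
z(11) + X(7)*(-107) = -99*sqrt(11) + (4/15)*(-107) = -99*sqrt(11) - 428/15 = -428/15 - 99*sqrt(11)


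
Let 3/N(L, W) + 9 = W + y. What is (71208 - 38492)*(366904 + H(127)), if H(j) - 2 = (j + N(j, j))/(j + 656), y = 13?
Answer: 1231255725593048/102573 ≈ 1.2004e+10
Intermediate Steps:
N(L, W) = 3/(4 + W) (N(L, W) = 3/(-9 + (W + 13)) = 3/(-9 + (13 + W)) = 3/(4 + W))
H(j) = 2 + (j + 3/(4 + j))/(656 + j) (H(j) = 2 + (j + 3/(4 + j))/(j + 656) = 2 + (j + 3/(4 + j))/(656 + j))
(71208 - 38492)*(366904 + H(127)) = (71208 - 38492)*(366904 + (3 + (4 + 127)*(1312 + 3*127))/((4 + 127)*(656 + 127))) = 32716*(366904 + (3 + 131*(1312 + 381))/(131*783)) = 32716*(366904 + (1/131)*(1/783)*(3 + 131*1693)) = 32716*(366904 + (1/131)*(1/783)*(3 + 221783)) = 32716*(366904 + (1/131)*(1/783)*221786) = 32716*(366904 + 221786/102573) = 32716*(37634665778/102573) = 1231255725593048/102573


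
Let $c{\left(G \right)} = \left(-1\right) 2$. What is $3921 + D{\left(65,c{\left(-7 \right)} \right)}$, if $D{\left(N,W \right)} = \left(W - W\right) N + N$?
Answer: $3986$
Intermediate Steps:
$c{\left(G \right)} = -2$
$D{\left(N,W \right)} = N$ ($D{\left(N,W \right)} = 0 N + N = 0 + N = N$)
$3921 + D{\left(65,c{\left(-7 \right)} \right)} = 3921 + 65 = 3986$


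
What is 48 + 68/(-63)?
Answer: 2956/63 ≈ 46.921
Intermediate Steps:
48 + 68/(-63) = 48 - 1/63*68 = 48 - 68/63 = 2956/63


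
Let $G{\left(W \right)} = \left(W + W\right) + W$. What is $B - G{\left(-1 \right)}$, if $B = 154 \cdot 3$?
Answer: $465$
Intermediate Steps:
$B = 462$
$G{\left(W \right)} = 3 W$ ($G{\left(W \right)} = 2 W + W = 3 W$)
$B - G{\left(-1 \right)} = 462 - 3 \left(-1\right) = 462 - -3 = 462 + 3 = 465$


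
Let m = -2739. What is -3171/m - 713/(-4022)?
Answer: 4902223/3672086 ≈ 1.3350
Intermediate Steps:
-3171/m - 713/(-4022) = -3171/(-2739) - 713/(-4022) = -3171*(-1/2739) - 713*(-1/4022) = 1057/913 + 713/4022 = 4902223/3672086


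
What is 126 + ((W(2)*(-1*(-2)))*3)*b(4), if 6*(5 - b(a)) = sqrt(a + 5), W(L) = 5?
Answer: 261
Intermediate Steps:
b(a) = 5 - sqrt(5 + a)/6 (b(a) = 5 - sqrt(a + 5)/6 = 5 - sqrt(5 + a)/6)
126 + ((W(2)*(-1*(-2)))*3)*b(4) = 126 + ((5*(-1*(-2)))*3)*(5 - sqrt(5 + 4)/6) = 126 + ((5*2)*3)*(5 - sqrt(9)/6) = 126 + (10*3)*(5 - 1/6*3) = 126 + 30*(5 - 1/2) = 126 + 30*(9/2) = 126 + 135 = 261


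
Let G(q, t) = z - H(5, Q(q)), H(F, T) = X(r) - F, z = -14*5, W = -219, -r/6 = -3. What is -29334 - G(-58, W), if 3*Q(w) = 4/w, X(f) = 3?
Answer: -29266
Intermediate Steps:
r = 18 (r = -6*(-3) = 18)
Q(w) = 4/(3*w) (Q(w) = (4/w)/3 = 4/(3*w))
z = -70
H(F, T) = 3 - F
G(q, t) = -68 (G(q, t) = -70 - (3 - 1*5) = -70 - (3 - 5) = -70 - 1*(-2) = -70 + 2 = -68)
-29334 - G(-58, W) = -29334 - 1*(-68) = -29334 + 68 = -29266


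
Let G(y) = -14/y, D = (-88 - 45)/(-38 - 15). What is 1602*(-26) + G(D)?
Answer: -791494/19 ≈ -41658.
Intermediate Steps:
D = 133/53 (D = -133/(-53) = -133*(-1/53) = 133/53 ≈ 2.5094)
1602*(-26) + G(D) = 1602*(-26) - 14/133/53 = -41652 - 14*53/133 = -41652 - 106/19 = -791494/19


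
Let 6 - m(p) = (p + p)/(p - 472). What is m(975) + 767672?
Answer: 386140084/503 ≈ 7.6767e+5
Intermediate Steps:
m(p) = 6 - 2*p/(-472 + p) (m(p) = 6 - (p + p)/(p - 472) = 6 - 2*p/(-472 + p))
m(975) + 767672 = 4*(-708 + 975)/(-472 + 975) + 767672 = 4*267/503 + 767672 = 4*(1/503)*267 + 767672 = 1068/503 + 767672 = 386140084/503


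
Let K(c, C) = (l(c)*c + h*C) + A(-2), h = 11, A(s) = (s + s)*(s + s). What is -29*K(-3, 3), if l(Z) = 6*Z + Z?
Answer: -3248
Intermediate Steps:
A(s) = 4*s² (A(s) = (2*s)*(2*s) = 4*s²)
l(Z) = 7*Z
K(c, C) = 16 + 7*c² + 11*C (K(c, C) = ((7*c)*c + 11*C) + 4*(-2)² = (7*c² + 11*C) + 4*4 = (7*c² + 11*C) + 16 = 16 + 7*c² + 11*C)
-29*K(-3, 3) = -29*(16 + 7*(-3)² + 11*3) = -29*(16 + 7*9 + 33) = -29*(16 + 63 + 33) = -29*112 = -3248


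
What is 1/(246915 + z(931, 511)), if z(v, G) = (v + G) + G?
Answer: 1/248868 ≈ 4.0182e-6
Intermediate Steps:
z(v, G) = v + 2*G (z(v, G) = (G + v) + G = v + 2*G)
1/(246915 + z(931, 511)) = 1/(246915 + (931 + 2*511)) = 1/(246915 + (931 + 1022)) = 1/(246915 + 1953) = 1/248868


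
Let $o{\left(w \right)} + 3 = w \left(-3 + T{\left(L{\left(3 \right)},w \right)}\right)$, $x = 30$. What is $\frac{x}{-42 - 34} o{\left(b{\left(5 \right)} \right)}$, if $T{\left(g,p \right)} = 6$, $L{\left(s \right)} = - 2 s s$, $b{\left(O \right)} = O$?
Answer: $- \frac{90}{19} \approx -4.7368$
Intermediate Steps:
$L{\left(s \right)} = - 2 s^{2}$
$o{\left(w \right)} = -3 + 3 w$ ($o{\left(w \right)} = -3 + w \left(-3 + 6\right) = -3 + w 3 = -3 + 3 w$)
$\frac{x}{-42 - 34} o{\left(b{\left(5 \right)} \right)} = \frac{1}{-42 - 34} \cdot 30 \left(-3 + 3 \cdot 5\right) = \frac{1}{-76} \cdot 30 \left(-3 + 15\right) = \left(- \frac{1}{76}\right) 30 \cdot 12 = \left(- \frac{15}{38}\right) 12 = - \frac{90}{19}$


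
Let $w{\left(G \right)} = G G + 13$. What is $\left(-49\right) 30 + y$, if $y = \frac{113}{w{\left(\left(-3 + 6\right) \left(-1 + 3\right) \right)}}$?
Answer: $- \frac{71917}{49} \approx -1467.7$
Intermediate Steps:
$w{\left(G \right)} = 13 + G^{2}$ ($w{\left(G \right)} = G^{2} + 13 = 13 + G^{2}$)
$y = \frac{113}{49}$ ($y = \frac{113}{13 + \left(\left(-3 + 6\right) \left(-1 + 3\right)\right)^{2}} = \frac{113}{13 + \left(3 \cdot 2\right)^{2}} = \frac{113}{13 + 6^{2}} = \frac{113}{13 + 36} = \frac{113}{49} \approx 2.3061$)
$\left(-49\right) 30 + y = \left(-49\right) 30 + \frac{113}{49} = -1470 + \frac{113}{49} = - \frac{71917}{49}$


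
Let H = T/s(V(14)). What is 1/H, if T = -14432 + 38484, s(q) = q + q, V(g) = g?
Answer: 1/859 ≈ 0.0011641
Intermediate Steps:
s(q) = 2*q
T = 24052
H = 859 (H = 24052/((2*14)) = 24052/28 = 24052*(1/28) = 859)
1/H = 1/859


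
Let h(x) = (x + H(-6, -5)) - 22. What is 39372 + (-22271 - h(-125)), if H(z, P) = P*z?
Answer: 17218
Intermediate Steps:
h(x) = 8 + x (h(x) = (x - 5*(-6)) - 22 = (x + 30) - 22 = (30 + x) - 22 = 8 + x)
39372 + (-22271 - h(-125)) = 39372 + (-22271 - (8 - 125)) = 39372 + (-22271 - 1*(-117)) = 39372 + (-22271 + 117) = 39372 - 22154 = 17218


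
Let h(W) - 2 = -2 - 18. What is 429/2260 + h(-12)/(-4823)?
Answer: 2109747/10899980 ≈ 0.19356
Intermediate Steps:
h(W) = -18 (h(W) = 2 + (-2 - 18) = 2 - 20 = -18)
429/2260 + h(-12)/(-4823) = 429/2260 - 18/(-4823) = 429*(1/2260) - 18*(-1/4823) = 429/2260 + 18/4823 = 2109747/10899980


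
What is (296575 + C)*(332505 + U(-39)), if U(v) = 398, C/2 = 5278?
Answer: 102244831293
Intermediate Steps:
C = 10556 (C = 2*5278 = 10556)
(296575 + C)*(332505 + U(-39)) = (296575 + 10556)*(332505 + 398) = 307131*332903 = 102244831293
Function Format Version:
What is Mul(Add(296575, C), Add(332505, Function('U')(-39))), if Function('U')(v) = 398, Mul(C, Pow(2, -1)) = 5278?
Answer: 102244831293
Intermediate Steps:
C = 10556 (C = Mul(2, 5278) = 10556)
Mul(Add(296575, C), Add(332505, Function('U')(-39))) = Mul(Add(296575, 10556), Add(332505, 398)) = Mul(307131, 332903) = 102244831293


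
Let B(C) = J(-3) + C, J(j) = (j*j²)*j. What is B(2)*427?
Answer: 35441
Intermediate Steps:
J(j) = j⁴ (J(j) = j³*j = j⁴)
B(C) = 81 + C (B(C) = (-3)⁴ + C = 81 + C)
B(2)*427 = (81 + 2)*427 = 83*427 = 35441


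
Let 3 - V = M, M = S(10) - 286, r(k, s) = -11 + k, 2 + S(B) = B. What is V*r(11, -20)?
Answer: 0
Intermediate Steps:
S(B) = -2 + B
M = -278 (M = (-2 + 10) - 286 = 8 - 286 = -278)
V = 281 (V = 3 - 1*(-278) = 3 + 278 = 281)
V*r(11, -20) = 281*(-11 + 11) = 281*0 = 0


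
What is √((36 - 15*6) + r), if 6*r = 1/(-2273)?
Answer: I*√10043746014/13638 ≈ 7.3485*I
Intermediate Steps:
r = -1/13638 (r = (⅙)/(-2273) = (⅙)*(-1/2273) = -1/13638 ≈ -7.3325e-5)
√((36 - 15*6) + r) = √((36 - 15*6) - 1/13638) = √((36 - 90) - 1/13638) = √(-54 - 1/13638) = √(-736453/13638) = I*√10043746014/13638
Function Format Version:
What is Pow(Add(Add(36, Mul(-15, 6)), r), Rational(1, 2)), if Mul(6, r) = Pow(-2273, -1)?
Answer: Mul(Rational(1, 13638), I, Pow(10043746014, Rational(1, 2))) ≈ Mul(7.3485, I)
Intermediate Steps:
r = Rational(-1, 13638) (r = Mul(Rational(1, 6), Pow(-2273, -1)) = Mul(Rational(1, 6), Rational(-1, 2273)) = Rational(-1, 13638) ≈ -7.3325e-5)
Pow(Add(Add(36, Mul(-15, 6)), r), Rational(1, 2)) = Pow(Add(Add(36, Mul(-15, 6)), Rational(-1, 13638)), Rational(1, 2)) = Pow(Add(Add(36, -90), Rational(-1, 13638)), Rational(1, 2)) = Pow(Add(-54, Rational(-1, 13638)), Rational(1, 2)) = Pow(Rational(-736453, 13638), Rational(1, 2)) = Mul(Rational(1, 13638), I, Pow(10043746014, Rational(1, 2)))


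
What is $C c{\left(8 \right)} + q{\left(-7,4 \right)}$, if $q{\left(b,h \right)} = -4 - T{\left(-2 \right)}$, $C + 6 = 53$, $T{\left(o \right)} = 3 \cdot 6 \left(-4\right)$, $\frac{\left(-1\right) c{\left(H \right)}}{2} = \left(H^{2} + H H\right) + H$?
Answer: $-12716$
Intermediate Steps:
$c{\left(H \right)} = - 4 H^{2} - 2 H$ ($c{\left(H \right)} = - 2 \left(\left(H^{2} + H H\right) + H\right) = - 2 \left(\left(H^{2} + H^{2}\right) + H\right) = - 2 \left(2 H^{2} + H\right) = - 2 \left(H + 2 H^{2}\right) = - 4 H^{2} - 2 H$)
$T{\left(o \right)} = -72$ ($T{\left(o \right)} = 18 \left(-4\right) = -72$)
$C = 47$ ($C = -6 + 53 = 47$)
$q{\left(b,h \right)} = 68$ ($q{\left(b,h \right)} = -4 - -72 = -4 + 72 = 68$)
$C c{\left(8 \right)} + q{\left(-7,4 \right)} = 47 \left(\left(-2\right) 8 \left(1 + 2 \cdot 8\right)\right) + 68 = 47 \left(\left(-2\right) 8 \left(1 + 16\right)\right) + 68 = 47 \left(\left(-2\right) 8 \cdot 17\right) + 68 = 47 \left(-272\right) + 68 = -12784 + 68 = -12716$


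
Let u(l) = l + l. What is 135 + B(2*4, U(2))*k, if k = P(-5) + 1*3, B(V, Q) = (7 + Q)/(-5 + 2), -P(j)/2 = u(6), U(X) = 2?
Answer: 198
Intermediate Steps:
u(l) = 2*l
P(j) = -24 (P(j) = -4*6 = -2*12 = -24)
B(V, Q) = -7/3 - Q/3 (B(V, Q) = (7 + Q)/(-3) = (7 + Q)*(-⅓) = -7/3 - Q/3)
k = -21 (k = -24 + 1*3 = -24 + 3 = -21)
135 + B(2*4, U(2))*k = 135 + (-7/3 - ⅓*2)*(-21) = 135 + (-7/3 - ⅔)*(-21) = 135 - 3*(-21) = 135 + 63 = 198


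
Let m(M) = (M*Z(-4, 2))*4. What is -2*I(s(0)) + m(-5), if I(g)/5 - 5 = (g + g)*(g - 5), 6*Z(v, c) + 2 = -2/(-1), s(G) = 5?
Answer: -50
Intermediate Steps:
Z(v, c) = 0 (Z(v, c) = -⅓ + (-2/(-1))/6 = -⅓ + (-2*(-1))/6 = -⅓ + (⅙)*2 = -⅓ + ⅓ = 0)
I(g) = 25 + 10*g*(-5 + g) (I(g) = 25 + 5*((g + g)*(g - 5)) = 25 + 5*((2*g)*(-5 + g)) = 25 + 5*(2*g*(-5 + g)) = 25 + 10*g*(-5 + g))
m(M) = 0 (m(M) = (M*0)*4 = 0*4 = 0)
-2*I(s(0)) + m(-5) = -2*(25 - 50*5 + 10*5²) + 0 = -2*(25 - 250 + 10*25) + 0 = -2*(25 - 250 + 250) + 0 = -2*25 + 0 = -50 + 0 = -50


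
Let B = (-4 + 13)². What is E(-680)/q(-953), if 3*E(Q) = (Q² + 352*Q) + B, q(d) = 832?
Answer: 223121/2496 ≈ 89.391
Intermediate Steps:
B = 81 (B = 9² = 81)
E(Q) = 27 + Q²/3 + 352*Q/3 (E(Q) = ((Q² + 352*Q) + 81)/3 = (81 + Q² + 352*Q)/3 = 27 + Q²/3 + 352*Q/3)
E(-680)/q(-953) = (27 + (⅓)*(-680)² + (352/3)*(-680))/832 = (27 + (⅓)*462400 - 239360/3)*(1/832) = (27 + 462400/3 - 239360/3)*(1/832) = (223121/3)*(1/832) = 223121/2496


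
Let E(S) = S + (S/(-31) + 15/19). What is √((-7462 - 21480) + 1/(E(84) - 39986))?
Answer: I*√15987857024252622603/23503409 ≈ 170.12*I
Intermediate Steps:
E(S) = 15/19 + 30*S/31 (E(S) = S + (S*(-1/31) + 15*(1/19)) = S + (-S/31 + 15/19) = S + (15/19 - S/31) = 15/19 + 30*S/31)
√((-7462 - 21480) + 1/(E(84) - 39986)) = √((-7462 - 21480) + 1/((15/19 + (30/31)*84) - 39986)) = √(-28942 + 1/((15/19 + 2520/31) - 39986)) = √(-28942 + 1/(48345/589 - 39986)) = √(-28942 + 1/(-23503409/589)) = √(-28942 - 589/23503409) = √(-680235663867/23503409) = I*√15987857024252622603/23503409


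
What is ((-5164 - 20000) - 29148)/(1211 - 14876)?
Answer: 18104/4555 ≈ 3.9745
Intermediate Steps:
((-5164 - 20000) - 29148)/(1211 - 14876) = (-25164 - 29148)/(-13665) = -54312*(-1/13665) = 18104/4555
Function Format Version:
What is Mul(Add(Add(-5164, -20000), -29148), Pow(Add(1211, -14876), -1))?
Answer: Rational(18104, 4555) ≈ 3.9745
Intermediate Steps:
Mul(Add(Add(-5164, -20000), -29148), Pow(Add(1211, -14876), -1)) = Mul(Add(-25164, -29148), Pow(-13665, -1)) = Mul(-54312, Rational(-1, 13665)) = Rational(18104, 4555)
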